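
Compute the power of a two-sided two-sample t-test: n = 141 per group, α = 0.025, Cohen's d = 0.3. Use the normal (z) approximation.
Power ≈ 0.61

Power calculation (two-sample t-test, normal approximation):
z_β = d · √(n/2) - z_{α/2}
z_β = 0.3 · √(141/2) - 2.241
z_β = 0.3 · 8.396 - 2.241
z_β = 0.278

Power = Φ(z_β) = Φ(0.278) ≈ 0.609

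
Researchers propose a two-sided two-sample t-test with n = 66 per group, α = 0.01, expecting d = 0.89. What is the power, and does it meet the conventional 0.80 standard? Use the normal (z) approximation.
Power ≈ 0.99; the study is adequately powered (power ≥ 0.80)

Power calculation (two-sample t-test, normal approximation):
z_β = d · √(n/2) - z_{α/2}
z_β = 0.89 · √(66/2) - 2.576
z_β = 0.89 · 5.745 - 2.576
z_β = 2.537

Power = Φ(z_β) = Φ(2.537) ≈ 0.994

Effect size d = 0.89 is large by Cohen's convention (0.2/0.5/0.8).

Threshold: power ≥ 0.80 is conventionally adequate.
Power ≈ 0.99 → the study is adequately powered (power ≥ 0.80).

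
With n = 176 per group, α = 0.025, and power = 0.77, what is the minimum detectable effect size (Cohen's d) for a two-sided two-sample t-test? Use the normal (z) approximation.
d ≈ 0.32

Minimum detectable effect (two-sample t-test, normal approximation):
d = (z_{α/2} + z_β) / √(n/2)
d = (2.241 + 0.739) / √(176/2)
d = 2.980 / 9.381
d ≈ 0.32

By Cohen's convention (0.2 small / 0.5 medium / 0.8 large): small effect.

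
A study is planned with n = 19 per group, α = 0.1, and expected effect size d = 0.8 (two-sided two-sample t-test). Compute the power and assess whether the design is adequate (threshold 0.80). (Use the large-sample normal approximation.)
Power ≈ 0.79; the study is underpowered (power < 0.80)

Power calculation (two-sample t-test, normal approximation):
z_β = d · √(n/2) - z_{α/2}
z_β = 0.8 · √(19/2) - 1.645
z_β = 0.8 · 3.082 - 1.645
z_β = 0.821

Power = Φ(z_β) = Φ(0.821) ≈ 0.794

Effect size d = 0.8 is large by Cohen's convention (0.2/0.5/0.8).

Threshold: power ≥ 0.80 is conventionally adequate.
Power ≈ 0.79 → the study is underpowered (power < 0.80).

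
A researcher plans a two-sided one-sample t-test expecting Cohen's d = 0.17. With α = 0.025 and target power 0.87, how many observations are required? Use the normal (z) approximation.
n = 393

Sample size formula (one-sample t-test, normal approximation):
n = ((z_{α/2} + z_β) / d)²

z_{α/2} = 2.241 (for α = 0.025, two-sided)
z_β = 1.126 (for power = 0.87)
d = 0.17

n = ((2.241 + 1.126) / 0.17)²
n = (19.806)²
n ≈ 392.28
Round up to the next whole number: n = 393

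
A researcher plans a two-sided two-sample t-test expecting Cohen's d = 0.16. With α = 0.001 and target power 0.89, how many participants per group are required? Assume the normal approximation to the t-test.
n = 1595 per group

Sample size formula (two-sample t-test, normal approximation):
n = 2 · ((z_{α/2} + z_β) / d)²

z_{α/2} = 3.291 (for α = 0.001, two-sided)
z_β = 1.227 (for power = 0.89)
d = 0.16

n = 2 · ((3.291 + 1.227) / 0.16)²
n = 2 · (28.238)²
n ≈ 1594.77
Round up to the next whole number: n = 1595 per group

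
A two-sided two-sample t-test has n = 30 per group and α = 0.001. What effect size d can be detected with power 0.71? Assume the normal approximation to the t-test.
d ≈ 0.99

Minimum detectable effect (two-sample t-test, normal approximation):
d = (z_{α/2} + z_β) / √(n/2)
d = (3.291 + 0.553) / √(30/2)
d = 3.844 / 3.873
d ≈ 0.99

By Cohen's convention (0.2 small / 0.5 medium / 0.8 large): large effect.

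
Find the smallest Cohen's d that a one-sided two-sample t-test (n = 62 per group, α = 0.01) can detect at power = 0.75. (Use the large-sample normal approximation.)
d ≈ 0.54

Minimum detectable effect (two-sample t-test, normal approximation):
d = (z_α + z_β) / √(n/2)
d = (2.326 + 0.674) / √(62/2)
d = 3.001 / 5.568
d ≈ 0.54

By Cohen's convention (0.2 small / 0.5 medium / 0.8 large): medium effect.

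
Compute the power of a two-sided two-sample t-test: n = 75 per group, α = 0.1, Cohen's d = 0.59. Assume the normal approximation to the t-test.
Power ≈ 0.98

Power calculation (two-sample t-test, normal approximation):
z_β = d · √(n/2) - z_{α/2}
z_β = 0.59 · √(75/2) - 1.645
z_β = 0.59 · 6.124 - 1.645
z_β = 1.968

Power = Φ(z_β) = Φ(1.968) ≈ 0.975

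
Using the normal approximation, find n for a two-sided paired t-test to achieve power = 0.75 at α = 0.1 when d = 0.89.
n = 7 pairs

Sample size formula (paired t-test, normal approximation):
n = ((z_{α/2} + z_β) / d)²

z_{α/2} = 1.645 (for α = 0.1, two-sided)
z_β = 0.674 (for power = 0.75)
d = 0.89

n = ((1.645 + 0.674) / 0.89)²
n = (2.606)²
n ≈ 6.79
Round up to the next whole number: n = 7 pairs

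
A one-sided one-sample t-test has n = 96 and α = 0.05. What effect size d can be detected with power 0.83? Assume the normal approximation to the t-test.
d ≈ 0.27

Minimum detectable effect (one-sample t-test, normal approximation):
d = (z_α + z_β) / √n
d = (1.645 + 0.954) / √96
d = 2.599 / 9.798
d ≈ 0.27

By Cohen's convention (0.2 small / 0.5 medium / 0.8 large): small effect.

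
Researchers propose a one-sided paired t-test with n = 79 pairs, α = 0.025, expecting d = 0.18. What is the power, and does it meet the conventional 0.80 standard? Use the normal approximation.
Power ≈ 0.36; the study is underpowered (power < 0.80)

Power calculation (paired t-test, normal approximation):
z_β = d · √n - z_α
z_β = 0.18 · √79 - 1.960
z_β = 0.18 · 8.888 - 1.960
z_β = -0.360

Power = Φ(z_β) = Φ(-0.360) ≈ 0.359

Effect size d = 0.18 is very small by Cohen's convention (0.2/0.5/0.8).

Threshold: power ≥ 0.80 is conventionally adequate.
Power ≈ 0.36 → the study is underpowered (power < 0.80).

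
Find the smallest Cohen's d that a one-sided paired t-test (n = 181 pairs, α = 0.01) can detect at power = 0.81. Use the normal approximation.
d ≈ 0.24

Minimum detectable effect (paired t-test, normal approximation):
d = (z_α + z_β) / √n
d = (2.326 + 0.878) / √181
d = 3.204 / 13.454
d ≈ 0.24

By Cohen's convention (0.2 small / 0.5 medium / 0.8 large): small effect.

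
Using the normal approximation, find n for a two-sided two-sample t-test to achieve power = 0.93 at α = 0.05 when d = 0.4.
n = 148 per group

Sample size formula (two-sample t-test, normal approximation):
n = 2 · ((z_{α/2} + z_β) / d)²

z_{α/2} = 1.960 (for α = 0.05, two-sided)
z_β = 1.476 (for power = 0.93)
d = 0.4

n = 2 · ((1.960 + 1.476) / 0.4)²
n = 2 · (8.590)²
n ≈ 147.58
Round up to the next whole number: n = 148 per group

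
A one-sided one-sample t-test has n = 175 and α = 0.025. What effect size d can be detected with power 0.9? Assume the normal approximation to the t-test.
d ≈ 0.25

Minimum detectable effect (one-sample t-test, normal approximation):
d = (z_α + z_β) / √n
d = (1.960 + 1.282) / √175
d = 3.242 / 13.229
d ≈ 0.25

By Cohen's convention (0.2 small / 0.5 medium / 0.8 large): small effect.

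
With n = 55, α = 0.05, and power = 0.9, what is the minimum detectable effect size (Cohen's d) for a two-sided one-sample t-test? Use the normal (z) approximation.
d ≈ 0.44

Minimum detectable effect (one-sample t-test, normal approximation):
d = (z_{α/2} + z_β) / √n
d = (1.960 + 1.282) / √55
d = 3.242 / 7.416
d ≈ 0.44

By Cohen's convention (0.2 small / 0.5 medium / 0.8 large): small effect.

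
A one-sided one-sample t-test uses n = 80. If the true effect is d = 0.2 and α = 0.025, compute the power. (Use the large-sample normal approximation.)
Power ≈ 0.43

Power calculation (one-sample t-test, normal approximation):
z_β = d · √n - z_α
z_β = 0.2 · √80 - 1.960
z_β = 0.2 · 8.944 - 1.960
z_β = -0.171

Power = Φ(z_β) = Φ(-0.171) ≈ 0.432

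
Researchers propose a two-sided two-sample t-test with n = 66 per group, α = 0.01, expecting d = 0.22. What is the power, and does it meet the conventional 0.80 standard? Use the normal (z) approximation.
Power ≈ 0.09; the study is underpowered (power < 0.80)

Power calculation (two-sample t-test, normal approximation):
z_β = d · √(n/2) - z_{α/2}
z_β = 0.22 · √(66/2) - 2.576
z_β = 0.22 · 5.745 - 2.576
z_β = -1.312

Power = Φ(z_β) = Φ(-1.312) ≈ 0.095

Effect size d = 0.22 is small by Cohen's convention (0.2/0.5/0.8).

Threshold: power ≥ 0.80 is conventionally adequate.
Power ≈ 0.09 → the study is underpowered (power < 0.80).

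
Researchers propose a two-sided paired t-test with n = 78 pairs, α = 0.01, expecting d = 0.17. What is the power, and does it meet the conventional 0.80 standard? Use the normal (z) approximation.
Power ≈ 0.14; the study is underpowered (power < 0.80)

Power calculation (paired t-test, normal approximation):
z_β = d · √n - z_{α/2}
z_β = 0.17 · √78 - 2.576
z_β = 0.17 · 8.832 - 2.576
z_β = -1.074

Power = Φ(z_β) = Φ(-1.074) ≈ 0.141

Effect size d = 0.17 is very small by Cohen's convention (0.2/0.5/0.8).

Threshold: power ≥ 0.80 is conventionally adequate.
Power ≈ 0.14 → the study is underpowered (power < 0.80).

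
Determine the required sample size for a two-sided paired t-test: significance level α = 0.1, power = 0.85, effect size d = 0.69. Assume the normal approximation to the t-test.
n = 16 pairs

Sample size formula (paired t-test, normal approximation):
n = ((z_{α/2} + z_β) / d)²

z_{α/2} = 1.645 (for α = 0.1, two-sided)
z_β = 1.036 (for power = 0.85)
d = 0.69

n = ((1.645 + 1.036) / 0.69)²
n = (3.886)²
n ≈ 15.10
Round up to the next whole number: n = 16 pairs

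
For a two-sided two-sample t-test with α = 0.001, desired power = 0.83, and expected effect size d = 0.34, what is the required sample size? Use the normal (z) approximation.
n = 312 per group

Sample size formula (two-sample t-test, normal approximation):
n = 2 · ((z_{α/2} + z_β) / d)²

z_{α/2} = 3.291 (for α = 0.001, two-sided)
z_β = 0.954 (for power = 0.83)
d = 0.34

n = 2 · ((3.291 + 0.954) / 0.34)²
n = 2 · (12.485)²
n ≈ 311.75
Round up to the next whole number: n = 312 per group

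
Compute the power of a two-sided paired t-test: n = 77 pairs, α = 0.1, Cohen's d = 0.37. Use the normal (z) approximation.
Power ≈ 0.95

Power calculation (paired t-test, normal approximation):
z_β = d · √n - z_{α/2}
z_β = 0.37 · √77 - 1.645
z_β = 0.37 · 8.775 - 1.645
z_β = 1.602

Power = Φ(z_β) = Φ(1.602) ≈ 0.945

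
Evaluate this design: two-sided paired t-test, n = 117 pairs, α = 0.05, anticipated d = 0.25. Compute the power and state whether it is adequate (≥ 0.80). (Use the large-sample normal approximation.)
Power ≈ 0.77; the study is underpowered (power < 0.80)

Power calculation (paired t-test, normal approximation):
z_β = d · √n - z_{α/2}
z_β = 0.25 · √117 - 1.960
z_β = 0.25 · 10.817 - 1.960
z_β = 0.744

Power = Φ(z_β) = Φ(0.744) ≈ 0.772

Effect size d = 0.25 is small by Cohen's convention (0.2/0.5/0.8).

Threshold: power ≥ 0.80 is conventionally adequate.
Power ≈ 0.77 → the study is underpowered (power < 0.80).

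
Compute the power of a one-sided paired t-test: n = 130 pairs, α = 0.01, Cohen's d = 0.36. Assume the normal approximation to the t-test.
Power ≈ 0.96

Power calculation (paired t-test, normal approximation):
z_β = d · √n - z_α
z_β = 0.36 · √130 - 2.326
z_β = 0.36 · 11.402 - 2.326
z_β = 1.778

Power = Φ(z_β) = Φ(1.778) ≈ 0.962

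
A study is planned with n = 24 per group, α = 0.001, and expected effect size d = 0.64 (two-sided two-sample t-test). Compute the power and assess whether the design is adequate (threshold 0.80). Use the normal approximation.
Power ≈ 0.14; the study is underpowered (power < 0.80)

Power calculation (two-sample t-test, normal approximation):
z_β = d · √(n/2) - z_{α/2}
z_β = 0.64 · √(24/2) - 3.291
z_β = 0.64 · 3.464 - 3.291
z_β = -1.074

Power = Φ(z_β) = Φ(-1.074) ≈ 0.142

Effect size d = 0.64 is medium by Cohen's convention (0.2/0.5/0.8).

Threshold: power ≥ 0.80 is conventionally adequate.
Power ≈ 0.14 → the study is underpowered (power < 0.80).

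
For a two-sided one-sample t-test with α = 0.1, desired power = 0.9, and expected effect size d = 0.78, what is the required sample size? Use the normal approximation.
n = 15

Sample size formula (one-sample t-test, normal approximation):
n = ((z_{α/2} + z_β) / d)²

z_{α/2} = 1.645 (for α = 0.1, two-sided)
z_β = 1.282 (for power = 0.9)
d = 0.78

n = ((1.645 + 1.282) / 0.78)²
n = (3.753)²
n ≈ 14.09
Round up to the next whole number: n = 15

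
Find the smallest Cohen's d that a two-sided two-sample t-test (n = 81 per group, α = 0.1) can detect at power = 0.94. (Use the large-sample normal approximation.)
d ≈ 0.50

Minimum detectable effect (two-sample t-test, normal approximation):
d = (z_{α/2} + z_β) / √(n/2)
d = (1.645 + 1.555) / √(81/2)
d = 3.200 / 6.364
d ≈ 0.50

By Cohen's convention (0.2 small / 0.5 medium / 0.8 large): medium effect.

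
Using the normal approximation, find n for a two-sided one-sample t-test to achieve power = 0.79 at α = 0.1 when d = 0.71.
n = 12

Sample size formula (one-sample t-test, normal approximation):
n = ((z_{α/2} + z_β) / d)²

z_{α/2} = 1.645 (for α = 0.1, two-sided)
z_β = 0.806 (for power = 0.79)
d = 0.71

n = ((1.645 + 0.806) / 0.71)²
n = (3.452)²
n ≈ 11.92
Round up to the next whole number: n = 12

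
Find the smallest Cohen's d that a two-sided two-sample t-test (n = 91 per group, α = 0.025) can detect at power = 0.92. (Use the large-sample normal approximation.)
d ≈ 0.54

Minimum detectable effect (two-sample t-test, normal approximation):
d = (z_{α/2} + z_β) / √(n/2)
d = (2.241 + 1.405) / √(91/2)
d = 3.646 / 6.745
d ≈ 0.54

By Cohen's convention (0.2 small / 0.5 medium / 0.8 large): medium effect.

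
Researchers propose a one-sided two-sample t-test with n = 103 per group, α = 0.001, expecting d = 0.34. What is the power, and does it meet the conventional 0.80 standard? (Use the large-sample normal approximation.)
Power ≈ 0.26; the study is underpowered (power < 0.80)

Power calculation (two-sample t-test, normal approximation):
z_β = d · √(n/2) - z_α
z_β = 0.34 · √(103/2) - 3.090
z_β = 0.34 · 7.176 - 3.090
z_β = -0.650

Power = Φ(z_β) = Φ(-0.650) ≈ 0.258

Effect size d = 0.34 is small by Cohen's convention (0.2/0.5/0.8).

Threshold: power ≥ 0.80 is conventionally adequate.
Power ≈ 0.26 → the study is underpowered (power < 0.80).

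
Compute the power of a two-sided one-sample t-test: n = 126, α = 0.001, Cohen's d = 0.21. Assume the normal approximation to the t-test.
Power ≈ 0.18

Power calculation (one-sample t-test, normal approximation):
z_β = d · √n - z_{α/2}
z_β = 0.21 · √126 - 3.291
z_β = 0.21 · 11.225 - 3.291
z_β = -0.933

Power = Φ(z_β) = Φ(-0.933) ≈ 0.175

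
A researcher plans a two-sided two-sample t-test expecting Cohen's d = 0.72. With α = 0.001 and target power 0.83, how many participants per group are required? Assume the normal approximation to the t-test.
n = 70 per group

Sample size formula (two-sample t-test, normal approximation):
n = 2 · ((z_{α/2} + z_β) / d)²

z_{α/2} = 3.291 (for α = 0.001, two-sided)
z_β = 0.954 (for power = 0.83)
d = 0.72

n = 2 · ((3.291 + 0.954) / 0.72)²
n = 2 · (5.896)²
n ≈ 69.53
Round up to the next whole number: n = 70 per group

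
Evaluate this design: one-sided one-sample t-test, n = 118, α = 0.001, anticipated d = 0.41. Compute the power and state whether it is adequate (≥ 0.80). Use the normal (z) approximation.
Power ≈ 0.91; the study is adequately powered (power ≥ 0.80)

Power calculation (one-sample t-test, normal approximation):
z_β = d · √n - z_α
z_β = 0.41 · √118 - 3.090
z_β = 0.41 · 10.863 - 3.090
z_β = 1.364

Power = Φ(z_β) = Φ(1.364) ≈ 0.914

Effect size d = 0.41 is small by Cohen's convention (0.2/0.5/0.8).

Threshold: power ≥ 0.80 is conventionally adequate.
Power ≈ 0.91 → the study is adequately powered (power ≥ 0.80).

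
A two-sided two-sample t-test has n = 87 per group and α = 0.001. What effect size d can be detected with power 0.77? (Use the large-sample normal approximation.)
d ≈ 0.61

Minimum detectable effect (two-sample t-test, normal approximation):
d = (z_{α/2} + z_β) / √(n/2)
d = (3.291 + 0.739) / √(87/2)
d = 4.029 / 6.595
d ≈ 0.61

By Cohen's convention (0.2 small / 0.5 medium / 0.8 large): medium effect.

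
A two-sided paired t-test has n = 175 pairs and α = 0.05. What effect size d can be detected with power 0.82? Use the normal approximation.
d ≈ 0.22

Minimum detectable effect (paired t-test, normal approximation):
d = (z_{α/2} + z_β) / √n
d = (1.960 + 0.915) / √175
d = 2.875 / 13.229
d ≈ 0.22

By Cohen's convention (0.2 small / 0.5 medium / 0.8 large): small effect.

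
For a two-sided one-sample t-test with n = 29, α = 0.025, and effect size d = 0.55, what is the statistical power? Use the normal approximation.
Power ≈ 0.76

Power calculation (one-sample t-test, normal approximation):
z_β = d · √n - z_{α/2}
z_β = 0.55 · √29 - 2.241
z_β = 0.55 · 5.385 - 2.241
z_β = 0.720

Power = Φ(z_β) = Φ(0.720) ≈ 0.764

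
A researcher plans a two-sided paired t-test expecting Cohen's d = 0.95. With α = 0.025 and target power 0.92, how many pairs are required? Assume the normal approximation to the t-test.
n = 15 pairs

Sample size formula (paired t-test, normal approximation):
n = ((z_{α/2} + z_β) / d)²

z_{α/2} = 2.241 (for α = 0.025, two-sided)
z_β = 1.405 (for power = 0.92)
d = 0.95

n = ((2.241 + 1.405) / 0.95)²
n = (3.838)²
n ≈ 14.73
Round up to the next whole number: n = 15 pairs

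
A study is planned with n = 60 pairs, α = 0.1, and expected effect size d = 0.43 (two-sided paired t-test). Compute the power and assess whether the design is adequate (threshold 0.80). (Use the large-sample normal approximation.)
Power ≈ 0.95; the study is adequately powered (power ≥ 0.80)

Power calculation (paired t-test, normal approximation):
z_β = d · √n - z_{α/2}
z_β = 0.43 · √60 - 1.645
z_β = 0.43 · 7.746 - 1.645
z_β = 1.686

Power = Φ(z_β) = Φ(1.686) ≈ 0.954

Effect size d = 0.43 is small by Cohen's convention (0.2/0.5/0.8).

Threshold: power ≥ 0.80 is conventionally adequate.
Power ≈ 0.95 → the study is adequately powered (power ≥ 0.80).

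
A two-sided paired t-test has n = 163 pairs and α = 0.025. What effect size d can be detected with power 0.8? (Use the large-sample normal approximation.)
d ≈ 0.24

Minimum detectable effect (paired t-test, normal approximation):
d = (z_{α/2} + z_β) / √n
d = (2.241 + 0.842) / √163
d = 3.083 / 12.767
d ≈ 0.24

By Cohen's convention (0.2 small / 0.5 medium / 0.8 large): small effect.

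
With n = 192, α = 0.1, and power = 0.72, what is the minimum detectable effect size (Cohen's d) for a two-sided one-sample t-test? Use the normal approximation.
d ≈ 0.16

Minimum detectable effect (one-sample t-test, normal approximation):
d = (z_{α/2} + z_β) / √n
d = (1.645 + 0.583) / √192
d = 2.228 / 13.856
d ≈ 0.16

By Cohen's convention (0.2 small / 0.5 medium / 0.8 large): very small effect.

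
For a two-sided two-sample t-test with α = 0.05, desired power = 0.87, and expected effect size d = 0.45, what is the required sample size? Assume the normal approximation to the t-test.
n = 95 per group

Sample size formula (two-sample t-test, normal approximation):
n = 2 · ((z_{α/2} + z_β) / d)²

z_{α/2} = 1.960 (for α = 0.05, two-sided)
z_β = 1.126 (for power = 0.87)
d = 0.45

n = 2 · ((1.960 + 1.126) / 0.45)²
n = 2 · (6.858)²
n ≈ 94.06
Round up to the next whole number: n = 95 per group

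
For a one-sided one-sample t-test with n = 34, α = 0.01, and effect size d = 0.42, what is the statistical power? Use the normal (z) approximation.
Power ≈ 0.55

Power calculation (one-sample t-test, normal approximation):
z_β = d · √n - z_α
z_β = 0.42 · √34 - 2.326
z_β = 0.42 · 5.831 - 2.326
z_β = 0.123

Power = Φ(z_β) = Φ(0.123) ≈ 0.549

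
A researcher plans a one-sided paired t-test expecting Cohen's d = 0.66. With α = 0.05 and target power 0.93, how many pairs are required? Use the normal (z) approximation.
n = 23 pairs

Sample size formula (paired t-test, normal approximation):
n = ((z_α + z_β) / d)²

z_α = 1.645 (for α = 0.05, one-sided)
z_β = 1.476 (for power = 0.93)
d = 0.66

n = ((1.645 + 1.476) / 0.66)²
n = (4.729)²
n ≈ 22.36
Round up to the next whole number: n = 23 pairs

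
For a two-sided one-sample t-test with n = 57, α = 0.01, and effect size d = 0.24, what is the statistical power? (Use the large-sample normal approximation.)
Power ≈ 0.22

Power calculation (one-sample t-test, normal approximation):
z_β = d · √n - z_{α/2}
z_β = 0.24 · √57 - 2.576
z_β = 0.24 · 7.550 - 2.576
z_β = -0.764

Power = Φ(z_β) = Φ(-0.764) ≈ 0.222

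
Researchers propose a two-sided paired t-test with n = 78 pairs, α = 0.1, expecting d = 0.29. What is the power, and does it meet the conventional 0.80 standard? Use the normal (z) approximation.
Power ≈ 0.82; the study is adequately powered (power ≥ 0.80)

Power calculation (paired t-test, normal approximation):
z_β = d · √n - z_{α/2}
z_β = 0.29 · √78 - 1.645
z_β = 0.29 · 8.832 - 1.645
z_β = 0.916

Power = Φ(z_β) = Φ(0.916) ≈ 0.820

Effect size d = 0.29 is small by Cohen's convention (0.2/0.5/0.8).

Threshold: power ≥ 0.80 is conventionally adequate.
Power ≈ 0.82 → the study is adequately powered (power ≥ 0.80).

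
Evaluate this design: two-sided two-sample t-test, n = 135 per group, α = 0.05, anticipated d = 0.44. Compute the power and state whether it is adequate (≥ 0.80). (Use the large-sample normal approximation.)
Power ≈ 0.95; the study is adequately powered (power ≥ 0.80)

Power calculation (two-sample t-test, normal approximation):
z_β = d · √(n/2) - z_{α/2}
z_β = 0.44 · √(135/2) - 1.960
z_β = 0.44 · 8.216 - 1.960
z_β = 1.655

Power = Φ(z_β) = Φ(1.655) ≈ 0.951

Effect size d = 0.44 is small by Cohen's convention (0.2/0.5/0.8).

Threshold: power ≥ 0.80 is conventionally adequate.
Power ≈ 0.95 → the study is adequately powered (power ≥ 0.80).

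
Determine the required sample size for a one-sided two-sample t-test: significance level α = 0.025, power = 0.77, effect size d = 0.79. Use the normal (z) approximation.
n = 24 per group

Sample size formula (two-sample t-test, normal approximation):
n = 2 · ((z_α + z_β) / d)²

z_α = 1.960 (for α = 0.025, one-sided)
z_β = 0.739 (for power = 0.77)
d = 0.79

n = 2 · ((1.960 + 0.739) / 0.79)²
n = 2 · (3.416)²
n ≈ 23.34
Round up to the next whole number: n = 24 per group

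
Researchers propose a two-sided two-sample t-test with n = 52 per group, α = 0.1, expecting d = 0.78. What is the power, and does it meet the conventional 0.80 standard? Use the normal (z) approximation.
Power ≈ 0.99; the study is adequately powered (power ≥ 0.80)

Power calculation (two-sample t-test, normal approximation):
z_β = d · √(n/2) - z_{α/2}
z_β = 0.78 · √(52/2) - 1.645
z_β = 0.78 · 5.099 - 1.645
z_β = 2.332

Power = Φ(z_β) = Φ(2.332) ≈ 0.990

Effect size d = 0.78 is medium by Cohen's convention (0.2/0.5/0.8).

Threshold: power ≥ 0.80 is conventionally adequate.
Power ≈ 0.99 → the study is adequately powered (power ≥ 0.80).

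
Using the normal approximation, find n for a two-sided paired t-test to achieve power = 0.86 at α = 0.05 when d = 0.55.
n = 31 pairs

Sample size formula (paired t-test, normal approximation):
n = ((z_{α/2} + z_β) / d)²

z_{α/2} = 1.960 (for α = 0.05, two-sided)
z_β = 1.080 (for power = 0.86)
d = 0.55

n = ((1.960 + 1.080) / 0.55)²
n = (5.527)²
n ≈ 30.55
Round up to the next whole number: n = 31 pairs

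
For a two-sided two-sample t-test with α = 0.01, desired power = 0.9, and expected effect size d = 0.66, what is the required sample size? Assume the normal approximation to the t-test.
n = 69 per group

Sample size formula (two-sample t-test, normal approximation):
n = 2 · ((z_{α/2} + z_β) / d)²

z_{α/2} = 2.576 (for α = 0.01, two-sided)
z_β = 1.282 (for power = 0.9)
d = 0.66

n = 2 · ((2.576 + 1.282) / 0.66)²
n = 2 · (5.845)²
n ≈ 68.33
Round up to the next whole number: n = 69 per group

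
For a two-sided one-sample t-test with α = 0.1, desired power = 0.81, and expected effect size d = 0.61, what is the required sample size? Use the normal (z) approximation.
n = 18

Sample size formula (one-sample t-test, normal approximation):
n = ((z_{α/2} + z_β) / d)²

z_{α/2} = 1.645 (for α = 0.1, two-sided)
z_β = 0.878 (for power = 0.81)
d = 0.61

n = ((1.645 + 0.878) / 0.61)²
n = (4.136)²
n ≈ 17.11
Round up to the next whole number: n = 18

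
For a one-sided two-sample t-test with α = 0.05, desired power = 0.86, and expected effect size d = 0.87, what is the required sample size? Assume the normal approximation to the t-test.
n = 20 per group

Sample size formula (two-sample t-test, normal approximation):
n = 2 · ((z_α + z_β) / d)²

z_α = 1.645 (for α = 0.05, one-sided)
z_β = 1.080 (for power = 0.86)
d = 0.87

n = 2 · ((1.645 + 1.080) / 0.87)²
n = 2 · (3.132)²
n ≈ 19.62
Round up to the next whole number: n = 20 per group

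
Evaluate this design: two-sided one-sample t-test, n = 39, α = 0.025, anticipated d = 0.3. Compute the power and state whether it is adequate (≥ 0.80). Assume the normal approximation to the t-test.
Power ≈ 0.36; the study is underpowered (power < 0.80)

Power calculation (one-sample t-test, normal approximation):
z_β = d · √n - z_{α/2}
z_β = 0.3 · √39 - 2.241
z_β = 0.3 · 6.245 - 2.241
z_β = -0.368

Power = Φ(z_β) = Φ(-0.368) ≈ 0.356

Effect size d = 0.3 is small by Cohen's convention (0.2/0.5/0.8).

Threshold: power ≥ 0.80 is conventionally adequate.
Power ≈ 0.36 → the study is underpowered (power < 0.80).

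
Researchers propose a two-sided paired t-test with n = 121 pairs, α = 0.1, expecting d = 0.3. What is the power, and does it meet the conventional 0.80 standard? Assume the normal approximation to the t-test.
Power ≈ 0.95; the study is adequately powered (power ≥ 0.80)

Power calculation (paired t-test, normal approximation):
z_β = d · √n - z_{α/2}
z_β = 0.3 · √121 - 1.645
z_β = 0.3 · 11.000 - 1.645
z_β = 1.655

Power = Φ(z_β) = Φ(1.655) ≈ 0.951

Effect size d = 0.3 is small by Cohen's convention (0.2/0.5/0.8).

Threshold: power ≥ 0.80 is conventionally adequate.
Power ≈ 0.95 → the study is adequately powered (power ≥ 0.80).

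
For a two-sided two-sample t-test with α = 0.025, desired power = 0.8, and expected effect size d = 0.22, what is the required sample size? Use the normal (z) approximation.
n = 393 per group

Sample size formula (two-sample t-test, normal approximation):
n = 2 · ((z_{α/2} + z_β) / d)²

z_{α/2} = 2.241 (for α = 0.025, two-sided)
z_β = 0.842 (for power = 0.8)
d = 0.22

n = 2 · ((2.241 + 0.842) / 0.22)²
n = 2 · (14.014)²
n ≈ 392.78
Round up to the next whole number: n = 393 per group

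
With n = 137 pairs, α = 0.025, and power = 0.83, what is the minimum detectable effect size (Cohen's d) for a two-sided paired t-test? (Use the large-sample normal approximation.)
d ≈ 0.27

Minimum detectable effect (paired t-test, normal approximation):
d = (z_{α/2} + z_β) / √n
d = (2.241 + 0.954) / √137
d = 3.196 / 11.705
d ≈ 0.27

By Cohen's convention (0.2 small / 0.5 medium / 0.8 large): small effect.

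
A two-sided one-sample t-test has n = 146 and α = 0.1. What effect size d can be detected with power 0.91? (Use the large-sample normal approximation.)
d ≈ 0.25

Minimum detectable effect (one-sample t-test, normal approximation):
d = (z_{α/2} + z_β) / √n
d = (1.645 + 1.341) / √146
d = 2.986 / 12.083
d ≈ 0.25

By Cohen's convention (0.2 small / 0.5 medium / 0.8 large): small effect.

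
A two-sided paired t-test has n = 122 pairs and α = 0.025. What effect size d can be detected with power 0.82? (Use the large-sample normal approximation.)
d ≈ 0.29

Minimum detectable effect (paired t-test, normal approximation):
d = (z_{α/2} + z_β) / √n
d = (2.241 + 0.915) / √122
d = 3.157 / 11.045
d ≈ 0.29

By Cohen's convention (0.2 small / 0.5 medium / 0.8 large): small effect.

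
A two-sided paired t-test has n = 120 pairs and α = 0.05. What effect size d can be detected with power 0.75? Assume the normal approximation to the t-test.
d ≈ 0.24

Minimum detectable effect (paired t-test, normal approximation):
d = (z_{α/2} + z_β) / √n
d = (1.960 + 0.674) / √120
d = 2.634 / 10.954
d ≈ 0.24

By Cohen's convention (0.2 small / 0.5 medium / 0.8 large): small effect.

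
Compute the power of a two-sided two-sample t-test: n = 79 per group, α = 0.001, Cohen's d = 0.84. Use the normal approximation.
Power ≈ 0.98

Power calculation (two-sample t-test, normal approximation):
z_β = d · √(n/2) - z_{α/2}
z_β = 0.84 · √(79/2) - 3.291
z_β = 0.84 · 6.285 - 3.291
z_β = 1.989

Power = Φ(z_β) = Φ(1.989) ≈ 0.977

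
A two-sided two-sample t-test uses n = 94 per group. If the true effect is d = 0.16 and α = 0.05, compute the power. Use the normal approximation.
Power ≈ 0.19

Power calculation (two-sample t-test, normal approximation):
z_β = d · √(n/2) - z_{α/2}
z_β = 0.16 · √(94/2) - 1.960
z_β = 0.16 · 6.856 - 1.960
z_β = -0.863

Power = Φ(z_β) = Φ(-0.863) ≈ 0.194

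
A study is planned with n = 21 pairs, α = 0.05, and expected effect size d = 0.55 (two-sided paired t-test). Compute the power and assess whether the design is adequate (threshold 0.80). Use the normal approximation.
Power ≈ 0.71; the study is underpowered (power < 0.80)

Power calculation (paired t-test, normal approximation):
z_β = d · √n - z_{α/2}
z_β = 0.55 · √21 - 1.960
z_β = 0.55 · 4.583 - 1.960
z_β = 0.560

Power = Φ(z_β) = Φ(0.560) ≈ 0.712

Effect size d = 0.55 is medium by Cohen's convention (0.2/0.5/0.8).

Threshold: power ≥ 0.80 is conventionally adequate.
Power ≈ 0.71 → the study is underpowered (power < 0.80).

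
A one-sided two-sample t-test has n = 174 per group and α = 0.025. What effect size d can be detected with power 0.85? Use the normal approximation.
d ≈ 0.32

Minimum detectable effect (two-sample t-test, normal approximation):
d = (z_α + z_β) / √(n/2)
d = (1.960 + 1.036) / √(174/2)
d = 2.996 / 9.327
d ≈ 0.32

By Cohen's convention (0.2 small / 0.5 medium / 0.8 large): small effect.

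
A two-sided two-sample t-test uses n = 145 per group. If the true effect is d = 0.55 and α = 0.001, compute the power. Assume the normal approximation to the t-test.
Power ≈ 0.92

Power calculation (two-sample t-test, normal approximation):
z_β = d · √(n/2) - z_{α/2}
z_β = 0.55 · √(145/2) - 3.291
z_β = 0.55 · 8.515 - 3.291
z_β = 1.393

Power = Φ(z_β) = Φ(1.393) ≈ 0.918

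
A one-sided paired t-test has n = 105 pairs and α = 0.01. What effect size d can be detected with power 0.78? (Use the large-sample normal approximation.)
d ≈ 0.30

Minimum detectable effect (paired t-test, normal approximation):
d = (z_α + z_β) / √n
d = (2.326 + 0.772) / √105
d = 3.099 / 10.247
d ≈ 0.30

By Cohen's convention (0.2 small / 0.5 medium / 0.8 large): small effect.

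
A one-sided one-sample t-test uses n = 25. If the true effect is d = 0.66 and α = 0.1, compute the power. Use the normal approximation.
Power ≈ 0.98

Power calculation (one-sample t-test, normal approximation):
z_β = d · √n - z_α
z_β = 0.66 · √25 - 1.282
z_β = 0.66 · 5.000 - 1.282
z_β = 2.018

Power = Φ(z_β) = Φ(2.018) ≈ 0.978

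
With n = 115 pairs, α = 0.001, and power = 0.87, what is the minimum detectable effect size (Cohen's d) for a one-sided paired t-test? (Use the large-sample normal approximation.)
d ≈ 0.39

Minimum detectable effect (paired t-test, normal approximation):
d = (z_α + z_β) / √n
d = (3.090 + 1.126) / √115
d = 4.217 / 10.724
d ≈ 0.39

By Cohen's convention (0.2 small / 0.5 medium / 0.8 large): small effect.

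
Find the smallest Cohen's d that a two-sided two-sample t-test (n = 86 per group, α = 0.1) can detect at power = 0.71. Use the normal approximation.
d ≈ 0.34

Minimum detectable effect (two-sample t-test, normal approximation):
d = (z_{α/2} + z_β) / √(n/2)
d = (1.645 + 0.553) / √(86/2)
d = 2.198 / 6.557
d ≈ 0.34

By Cohen's convention (0.2 small / 0.5 medium / 0.8 large): small effect.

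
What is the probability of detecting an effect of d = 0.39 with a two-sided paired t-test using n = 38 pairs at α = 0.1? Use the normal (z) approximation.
Power ≈ 0.78

Power calculation (paired t-test, normal approximation):
z_β = d · √n - z_{α/2}
z_β = 0.39 · √38 - 1.645
z_β = 0.39 · 6.164 - 1.645
z_β = 0.759

Power = Φ(z_β) = Φ(0.759) ≈ 0.776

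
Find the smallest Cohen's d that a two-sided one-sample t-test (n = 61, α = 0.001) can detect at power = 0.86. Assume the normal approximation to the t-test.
d ≈ 0.56

Minimum detectable effect (one-sample t-test, normal approximation):
d = (z_{α/2} + z_β) / √n
d = (3.291 + 1.080) / √61
d = 4.371 / 7.810
d ≈ 0.56

By Cohen's convention (0.2 small / 0.5 medium / 0.8 large): medium effect.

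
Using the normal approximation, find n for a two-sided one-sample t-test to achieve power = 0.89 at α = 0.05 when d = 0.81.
n = 16

Sample size formula (one-sample t-test, normal approximation):
n = ((z_{α/2} + z_β) / d)²

z_{α/2} = 1.960 (for α = 0.05, two-sided)
z_β = 1.227 (for power = 0.89)
d = 0.81

n = ((1.960 + 1.227) / 0.81)²
n = (3.935)²
n ≈ 15.48
Round up to the next whole number: n = 16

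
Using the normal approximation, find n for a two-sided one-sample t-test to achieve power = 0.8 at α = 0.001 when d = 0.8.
n = 27

Sample size formula (one-sample t-test, normal approximation):
n = ((z_{α/2} + z_β) / d)²

z_{α/2} = 3.291 (for α = 0.001, two-sided)
z_β = 0.842 (for power = 0.8)
d = 0.8

n = ((3.291 + 0.842) / 0.8)²
n = (5.166)²
n ≈ 26.69
Round up to the next whole number: n = 27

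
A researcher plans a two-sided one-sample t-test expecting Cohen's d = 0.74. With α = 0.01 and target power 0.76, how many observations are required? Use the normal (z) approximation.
n = 20

Sample size formula (one-sample t-test, normal approximation):
n = ((z_{α/2} + z_β) / d)²

z_{α/2} = 2.576 (for α = 0.01, two-sided)
z_β = 0.706 (for power = 0.76)
d = 0.74

n = ((2.576 + 0.706) / 0.74)²
n = (4.435)²
n ≈ 19.67
Round up to the next whole number: n = 20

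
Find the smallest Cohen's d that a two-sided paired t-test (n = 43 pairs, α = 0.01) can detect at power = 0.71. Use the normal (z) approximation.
d ≈ 0.48

Minimum detectable effect (paired t-test, normal approximation):
d = (z_{α/2} + z_β) / √n
d = (2.576 + 0.553) / √43
d = 3.129 / 6.557
d ≈ 0.48

By Cohen's convention (0.2 small / 0.5 medium / 0.8 large): small effect.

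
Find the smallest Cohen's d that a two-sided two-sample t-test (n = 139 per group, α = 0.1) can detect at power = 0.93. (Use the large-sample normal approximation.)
d ≈ 0.37

Minimum detectable effect (two-sample t-test, normal approximation):
d = (z_{α/2} + z_β) / √(n/2)
d = (1.645 + 1.476) / √(139/2)
d = 3.121 / 8.337
d ≈ 0.37

By Cohen's convention (0.2 small / 0.5 medium / 0.8 large): small effect.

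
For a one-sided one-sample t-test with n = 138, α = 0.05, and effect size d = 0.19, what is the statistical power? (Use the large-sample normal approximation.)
Power ≈ 0.72

Power calculation (one-sample t-test, normal approximation):
z_β = d · √n - z_α
z_β = 0.19 · √138 - 1.645
z_β = 0.19 · 11.747 - 1.645
z_β = 0.587

Power = Φ(z_β) = Φ(0.587) ≈ 0.721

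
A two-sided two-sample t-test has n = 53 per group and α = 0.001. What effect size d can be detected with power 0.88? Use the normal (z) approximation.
d ≈ 0.87

Minimum detectable effect (two-sample t-test, normal approximation):
d = (z_{α/2} + z_β) / √(n/2)
d = (3.291 + 1.175) / √(53/2)
d = 4.466 / 5.148
d ≈ 0.87

By Cohen's convention (0.2 small / 0.5 medium / 0.8 large): large effect.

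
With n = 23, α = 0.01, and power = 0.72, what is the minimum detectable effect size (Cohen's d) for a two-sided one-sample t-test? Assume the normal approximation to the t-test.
d ≈ 0.66

Minimum detectable effect (one-sample t-test, normal approximation):
d = (z_{α/2} + z_β) / √n
d = (2.576 + 0.583) / √23
d = 3.159 / 4.796
d ≈ 0.66

By Cohen's convention (0.2 small / 0.5 medium / 0.8 large): medium effect.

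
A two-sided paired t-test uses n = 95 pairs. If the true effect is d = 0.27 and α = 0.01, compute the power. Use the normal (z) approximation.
Power ≈ 0.52

Power calculation (paired t-test, normal approximation):
z_β = d · √n - z_{α/2}
z_β = 0.27 · √95 - 2.576
z_β = 0.27 · 9.747 - 2.576
z_β = 0.056

Power = Φ(z_β) = Φ(0.056) ≈ 0.522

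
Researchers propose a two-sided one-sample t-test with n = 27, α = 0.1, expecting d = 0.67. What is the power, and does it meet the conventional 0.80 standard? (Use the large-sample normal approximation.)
Power ≈ 0.97; the study is adequately powered (power ≥ 0.80)

Power calculation (one-sample t-test, normal approximation):
z_β = d · √n - z_{α/2}
z_β = 0.67 · √27 - 1.645
z_β = 0.67 · 5.196 - 1.645
z_β = 1.837

Power = Φ(z_β) = Φ(1.837) ≈ 0.967

Effect size d = 0.67 is medium by Cohen's convention (0.2/0.5/0.8).

Threshold: power ≥ 0.80 is conventionally adequate.
Power ≈ 0.97 → the study is adequately powered (power ≥ 0.80).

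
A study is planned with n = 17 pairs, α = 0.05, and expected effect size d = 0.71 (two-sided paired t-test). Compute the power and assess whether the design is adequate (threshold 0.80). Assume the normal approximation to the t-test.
Power ≈ 0.83; the study is adequately powered (power ≥ 0.80)

Power calculation (paired t-test, normal approximation):
z_β = d · √n - z_{α/2}
z_β = 0.71 · √17 - 1.960
z_β = 0.71 · 4.123 - 1.960
z_β = 0.967

Power = Φ(z_β) = Φ(0.967) ≈ 0.833

Effect size d = 0.71 is medium by Cohen's convention (0.2/0.5/0.8).

Threshold: power ≥ 0.80 is conventionally adequate.
Power ≈ 0.83 → the study is adequately powered (power ≥ 0.80).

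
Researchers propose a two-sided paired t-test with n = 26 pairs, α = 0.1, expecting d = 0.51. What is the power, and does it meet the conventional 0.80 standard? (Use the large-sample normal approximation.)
Power ≈ 0.83; the study is adequately powered (power ≥ 0.80)

Power calculation (paired t-test, normal approximation):
z_β = d · √n - z_{α/2}
z_β = 0.51 · √26 - 1.645
z_β = 0.51 · 5.099 - 1.645
z_β = 0.956

Power = Φ(z_β) = Φ(0.956) ≈ 0.830

Effect size d = 0.51 is medium by Cohen's convention (0.2/0.5/0.8).

Threshold: power ≥ 0.80 is conventionally adequate.
Power ≈ 0.83 → the study is adequately powered (power ≥ 0.80).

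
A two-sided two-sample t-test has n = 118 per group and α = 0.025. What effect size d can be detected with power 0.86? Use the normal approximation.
d ≈ 0.43

Minimum detectable effect (two-sample t-test, normal approximation):
d = (z_{α/2} + z_β) / √(n/2)
d = (2.241 + 1.080) / √(118/2)
d = 3.322 / 7.681
d ≈ 0.43

By Cohen's convention (0.2 small / 0.5 medium / 0.8 large): small effect.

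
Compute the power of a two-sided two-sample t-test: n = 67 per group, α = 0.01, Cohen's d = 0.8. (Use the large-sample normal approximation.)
Power ≈ 0.98

Power calculation (two-sample t-test, normal approximation):
z_β = d · √(n/2) - z_{α/2}
z_β = 0.8 · √(67/2) - 2.576
z_β = 0.8 · 5.788 - 2.576
z_β = 2.055

Power = Φ(z_β) = Φ(2.055) ≈ 0.980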